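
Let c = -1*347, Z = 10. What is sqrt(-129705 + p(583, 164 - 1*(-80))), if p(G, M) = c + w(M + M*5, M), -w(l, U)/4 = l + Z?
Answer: 2*I*sqrt(33987) ≈ 368.71*I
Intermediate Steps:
w(l, U) = -40 - 4*l (w(l, U) = -4*(l + 10) = -4*(10 + l) = -40 - 4*l)
c = -347
p(G, M) = -387 - 24*M (p(G, M) = -347 + (-40 - 4*(M + M*5)) = -347 + (-40 - 4*(M + 5*M)) = -347 + (-40 - 24*M) = -387 - 24*M)
sqrt(-129705 + p(583, 164 - 1*(-80))) = sqrt(-129705 + (-387 - 24*(164 - 1*(-80)))) = sqrt(-129705 + (-387 - 24*(164 + 80))) = sqrt(-129705 + (-387 - 24*244)) = sqrt(-129705 + (-387 - 5856)) = sqrt(-129705 - 6243) = sqrt(-135948) = 2*I*sqrt(33987)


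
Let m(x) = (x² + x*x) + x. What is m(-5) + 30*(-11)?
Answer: -285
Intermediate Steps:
m(x) = x + 2*x² (m(x) = (x² + x²) + x = 2*x² + x = x + 2*x²)
m(-5) + 30*(-11) = -5*(1 + 2*(-5)) + 30*(-11) = -5*(1 - 10) - 330 = -5*(-9) - 330 = 45 - 330 = -285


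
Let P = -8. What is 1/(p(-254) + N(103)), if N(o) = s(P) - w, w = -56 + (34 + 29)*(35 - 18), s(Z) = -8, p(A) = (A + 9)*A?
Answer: 1/61207 ≈ 1.6338e-5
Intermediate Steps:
p(A) = A*(9 + A) (p(A) = (9 + A)*A = A*(9 + A))
w = 1015 (w = -56 + 63*17 = -56 + 1071 = 1015)
N(o) = -1023 (N(o) = -8 - 1*1015 = -8 - 1015 = -1023)
1/(p(-254) + N(103)) = 1/(-254*(9 - 254) - 1023) = 1/(-254*(-245) - 1023) = 1/(62230 - 1023) = 1/61207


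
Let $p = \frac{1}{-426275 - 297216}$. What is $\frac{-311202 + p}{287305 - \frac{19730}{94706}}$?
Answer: $- \frac{10661615372303599}{9842909696605800} \approx -1.0832$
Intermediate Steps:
$p = - \frac{1}{723491}$ ($p = \frac{1}{-723491} = - \frac{1}{723491} \approx -1.3822 \cdot 10^{-6}$)
$\frac{-311202 + p}{287305 - \frac{19730}{94706}} = \frac{-311202 - \frac{1}{723491}}{287305 - \frac{19730}{94706}} = - \frac{225151846183}{723491 \left(287305 - \frac{9865}{47353}\right)} = - \frac{225151846183}{723491 \cdot \frac{13604743800}{47353}} = \left(- \frac{225151846183}{723491}\right) \frac{47353}{13604743800} = - \frac{10661615372303599}{9842909696605800}$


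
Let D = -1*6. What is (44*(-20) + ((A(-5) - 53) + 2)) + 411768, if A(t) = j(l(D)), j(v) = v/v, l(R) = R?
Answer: 410838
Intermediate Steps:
D = -6
j(v) = 1
A(t) = 1
(44*(-20) + ((A(-5) - 53) + 2)) + 411768 = (44*(-20) + ((1 - 53) + 2)) + 411768 = (-880 + (-52 + 2)) + 411768 = (-880 - 50) + 411768 = -930 + 411768 = 410838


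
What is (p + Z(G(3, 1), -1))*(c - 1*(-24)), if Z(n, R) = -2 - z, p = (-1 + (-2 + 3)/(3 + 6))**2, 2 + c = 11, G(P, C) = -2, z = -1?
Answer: -187/27 ≈ -6.9259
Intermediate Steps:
c = 9 (c = -2 + 11 = 9)
p = 64/81 (p = (-1 + 1/9)**2 = (-8/9)**2 = 64/81 ≈ 0.79012)
Z(n, R) = -1 (Z(n, R) = -2 - 1*(-1) = -2 + 1 = -1)
(p + Z(G(3, 1), -1))*(c - 1*(-24)) = (64/81 - 1)*(9 - 1*(-24)) = -17*(9 + 24)/81 = -17/81*33 = -187/27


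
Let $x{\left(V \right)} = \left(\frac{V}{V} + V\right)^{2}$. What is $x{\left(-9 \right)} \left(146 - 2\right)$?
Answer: $9216$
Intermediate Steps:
$x{\left(V \right)} = \left(1 + V\right)^{2}$
$x{\left(-9 \right)} \left(146 - 2\right) = \left(1 - 9\right)^{2} \left(146 - 2\right) = \left(-8\right)^{2} \cdot 144 = 64 \cdot 144 = 9216$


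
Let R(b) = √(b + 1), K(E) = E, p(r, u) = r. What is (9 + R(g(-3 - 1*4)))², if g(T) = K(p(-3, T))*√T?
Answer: (9 + √(1 - 3*I*√7))² ≈ 120.18 - 41.612*I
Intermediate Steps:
g(T) = -3*√T
R(b) = √(1 + b)
(9 + R(g(-3 - 1*4)))² = (9 + √(1 - 3*√(-3 - 1*4)))² = (9 + √(1 - 3*√(-3 - 4)))² = (9 + √(1 - 3*I*√7))²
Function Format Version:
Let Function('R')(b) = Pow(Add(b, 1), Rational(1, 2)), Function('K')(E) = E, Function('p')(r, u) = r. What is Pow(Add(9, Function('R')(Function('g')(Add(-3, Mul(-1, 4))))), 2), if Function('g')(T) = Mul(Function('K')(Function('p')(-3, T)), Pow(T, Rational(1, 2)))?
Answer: Pow(Add(9, Pow(Add(1, Mul(-3, I, Pow(7, Rational(1, 2)))), Rational(1, 2))), 2) ≈ Add(120.18, Mul(-41.612, I))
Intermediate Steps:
Function('g')(T) = Mul(-3, Pow(T, Rational(1, 2)))
Function('R')(b) = Pow(Add(1, b), Rational(1, 2))
Pow(Add(9, Function('R')(Function('g')(Add(-3, Mul(-1, 4))))), 2) = Pow(Add(9, Pow(Add(1, Mul(-3, Pow(Add(-3, Mul(-1, 4)), Rational(1, 2)))), Rational(1, 2))), 2) = Pow(Add(9, Pow(Add(1, Mul(-3, Pow(Add(-3, -4), Rational(1, 2)))), Rational(1, 2))), 2) = Pow(Add(9, Pow(Add(1, Mul(-3, Pow(-7, Rational(1, 2)))), Rational(1, 2))), 2) = Pow(Add(9, Pow(Add(1, Mul(-3, Mul(I, Pow(7, Rational(1, 2))))), Rational(1, 2))), 2) = Pow(Add(9, Pow(Add(1, Mul(-3, I, Pow(7, Rational(1, 2)))), Rational(1, 2))), 2)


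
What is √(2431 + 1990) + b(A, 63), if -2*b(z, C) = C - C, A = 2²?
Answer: √4421 ≈ 66.491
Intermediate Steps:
A = 4
b(z, C) = 0 (b(z, C) = -(C - C)/2 = -½*0 = 0)
√(2431 + 1990) + b(A, 63) = √(2431 + 1990) + 0 = √4421 + 0 = √4421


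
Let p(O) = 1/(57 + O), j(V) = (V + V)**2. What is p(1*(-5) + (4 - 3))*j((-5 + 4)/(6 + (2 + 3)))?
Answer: 4/6413 ≈ 0.00062373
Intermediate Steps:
j(V) = 4*V**2 (j(V) = (2*V)**2 = 4*V**2)
p(1*(-5) + (4 - 3))*j((-5 + 4)/(6 + (2 + 3))) = (4*((-5 + 4)/(6 + (2 + 3)))**2)/(57 + (1*(-5) + (4 - 3))) = (4*(-1/(6 + 5))**2)/(57 + (-5 + 1)) = (4*(-1/11)**2)/(57 - 4) = (4*(-1*1/11)**2)/53 = (4*(-1/11)**2)/53 = (4*(1/121))/53 = (1/53)*(4/121) = 4/6413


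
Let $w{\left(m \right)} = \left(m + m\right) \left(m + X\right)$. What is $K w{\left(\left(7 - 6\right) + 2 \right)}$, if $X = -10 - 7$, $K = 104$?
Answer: $-8736$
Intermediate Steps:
$X = -17$ ($X = -10 - 7 = -17$)
$w{\left(m \right)} = 2 m \left(-17 + m\right)$ ($w{\left(m \right)} = \left(m + m\right) \left(m - 17\right) = 2 m \left(-17 + m\right)$)
$K w{\left(\left(7 - 6\right) + 2 \right)} = 104 \cdot 2 \left(\left(7 - 6\right) + 2\right) \left(-17 + \left(\left(7 - 6\right) + 2\right)\right) = 104 \cdot 2 \left(1 + 2\right) \left(-17 + \left(1 + 2\right)\right) = 104 \cdot 2 \cdot 3 \left(-17 + 3\right) = 104 \cdot 2 \cdot 3 \left(-14\right) = 104 \left(-84\right) = -8736$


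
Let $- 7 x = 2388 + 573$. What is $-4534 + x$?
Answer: $-4957$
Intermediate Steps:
$x = -423$ ($x = - \frac{2388 + 573}{7} = \left(- \frac{1}{7}\right) 2961 = -423$)
$-4534 + x = -4534 - 423 = -4957$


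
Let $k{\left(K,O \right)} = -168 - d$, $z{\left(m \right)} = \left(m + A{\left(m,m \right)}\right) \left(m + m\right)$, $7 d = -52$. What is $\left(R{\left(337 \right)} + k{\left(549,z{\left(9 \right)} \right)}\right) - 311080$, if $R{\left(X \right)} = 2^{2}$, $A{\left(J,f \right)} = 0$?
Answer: $- \frac{2178656}{7} \approx -3.1124 \cdot 10^{5}$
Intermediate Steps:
$d = - \frac{52}{7}$ ($d = \frac{1}{7} \left(-52\right) = - \frac{52}{7} \approx -7.4286$)
$z{\left(m \right)} = 2 m^{2}$ ($z{\left(m \right)} = \left(m + 0\right) \left(m + m\right) = m 2 m = 2 m^{2}$)
$k{\left(K,O \right)} = - \frac{1124}{7}$ ($k{\left(K,O \right)} = -168 - - \frac{52}{7} = -168 + \frac{52}{7} = - \frac{1124}{7}$)
$R{\left(X \right)} = 4$
$\left(R{\left(337 \right)} + k{\left(549,z{\left(9 \right)} \right)}\right) - 311080 = \left(4 - \frac{1124}{7}\right) - 311080 = - \frac{1096}{7} - 311080 = - \frac{2178656}{7}$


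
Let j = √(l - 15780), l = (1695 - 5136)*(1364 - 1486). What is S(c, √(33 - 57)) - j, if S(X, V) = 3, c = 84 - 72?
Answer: 3 - 17*√1398 ≈ -632.63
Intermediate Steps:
c = 12
l = 419802 (l = -3441*(-122) = 419802)
j = 17*√1398 (j = √(419802 - 15780) = √404022 = 17*√1398 ≈ 635.63)
S(c, √(33 - 57)) - j = 3 - 17*√1398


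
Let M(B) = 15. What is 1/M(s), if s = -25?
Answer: 1/15 ≈ 0.066667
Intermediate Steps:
1/M(s) = 1/15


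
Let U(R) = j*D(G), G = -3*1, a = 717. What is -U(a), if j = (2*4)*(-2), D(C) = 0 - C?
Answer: 48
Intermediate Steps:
G = -3
D(C) = -C
j = -16 (j = 8*(-2) = -16)
U(R) = -48 (U(R) = -(-16)*(-3) = -16*3 = -48)
-U(a) = -1*(-48) = 48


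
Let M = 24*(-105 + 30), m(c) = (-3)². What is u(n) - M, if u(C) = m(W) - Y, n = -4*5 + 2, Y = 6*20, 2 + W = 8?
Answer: 1689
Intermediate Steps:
W = 6 (W = -2 + 8 = 6)
m(c) = 9
Y = 120
n = -18 (n = -20 + 2 = -18)
M = -1800 (M = 24*(-75) = -1800)
u(C) = -111 (u(C) = 9 - 1*120 = 9 - 120 = -111)
u(n) - M = -111 - 1*(-1800) = -111 + 1800 = 1689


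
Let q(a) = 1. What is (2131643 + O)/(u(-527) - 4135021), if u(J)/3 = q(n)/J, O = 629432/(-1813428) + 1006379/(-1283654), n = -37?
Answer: -653752196975575188313/1268167559682439421460 ≈ -0.51551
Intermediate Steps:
O = -658242190435/581953526478 (O = 629432*(-1/1813428) + 1006379*(-1/1283654) = -157358/453357 - 1006379/1283654 = -658242190435/581953526478 ≈ -1.1311)
u(J) = 3/J (u(J) = 3*(1/J) = 3/J)
(2131643 + O)/(u(-527) - 4135021) = (2131643 - 658242190435/581953526478)/(3/(-527) - 4135021) = 1240516502799952919/(581953526478*(3*(-1/527) - 4135021)) = 1240516502799952919/(581953526478*(-3/527 - 4135021)) = 1240516502799952919/(581953526478*(-2179156070/527)) = (1240516502799952919/581953526478)*(-527/2179156070) = -653752196975575188313/1268167559682439421460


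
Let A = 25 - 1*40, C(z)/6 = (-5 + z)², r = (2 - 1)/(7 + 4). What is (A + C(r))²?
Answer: 245893761/14641 ≈ 16795.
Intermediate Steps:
r = 1/11 ≈ 0.090909
C(z) = 6*(-5 + z)²
A = -15 (A = 25 - 40 = -15)
(A + C(r))² = (-15 + 6*(-5 + 1/11)²)² = (-15 + 6*(-54/11)²)² = (-15 + 6*(2916/121))² = (-15 + 17496/121)² = (15681/121)² = 245893761/14641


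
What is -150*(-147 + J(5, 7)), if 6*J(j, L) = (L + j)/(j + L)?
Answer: 22025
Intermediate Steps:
J(j, L) = ⅙ (J(j, L) = ((L + j)/(j + L))/6 = ((L + j)/(L + j))/6 = (⅙)*1 = ⅙)
-150*(-147 + J(5, 7)) = -150*(-147 + ⅙) = -150*(-881/6) = 22025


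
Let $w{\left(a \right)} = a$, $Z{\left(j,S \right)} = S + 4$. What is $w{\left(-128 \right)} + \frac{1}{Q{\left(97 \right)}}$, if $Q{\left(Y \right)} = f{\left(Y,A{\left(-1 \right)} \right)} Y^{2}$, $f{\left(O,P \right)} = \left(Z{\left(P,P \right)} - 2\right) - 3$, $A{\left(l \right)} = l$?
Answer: $- \frac{2408705}{18818} \approx -128.0$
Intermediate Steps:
$Z{\left(j,S \right)} = 4 + S$
$f{\left(O,P \right)} = -1 + P$ ($f{\left(O,P \right)} = \left(\left(4 + P\right) - 2\right) - 3 = \left(2 + P\right) - 3 = -1 + P$)
$Q{\left(Y \right)} = - 2 Y^{2}$ ($Q{\left(Y \right)} = \left(-1 - 1\right) Y^{2} = - 2 Y^{2}$)
$w{\left(-128 \right)} + \frac{1}{Q{\left(97 \right)}} = -128 + \frac{1}{\left(-2\right) 97^{2}} = -128 + \frac{1}{\left(-2\right) 9409} = -128 + \frac{1}{-18818} = -128 - \frac{1}{18818} = - \frac{2408705}{18818}$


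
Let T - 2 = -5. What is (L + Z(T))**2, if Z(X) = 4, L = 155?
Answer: 25281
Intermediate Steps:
T = -3 (T = 2 - 5 = -3)
(L + Z(T))**2 = (155 + 4)**2 = 159**2 = 25281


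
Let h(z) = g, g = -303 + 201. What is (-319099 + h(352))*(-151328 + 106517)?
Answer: 14303716011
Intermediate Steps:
g = -102
h(z) = -102
(-319099 + h(352))*(-151328 + 106517) = (-319099 - 102)*(-151328 + 106517) = -319201*(-44811) = 14303716011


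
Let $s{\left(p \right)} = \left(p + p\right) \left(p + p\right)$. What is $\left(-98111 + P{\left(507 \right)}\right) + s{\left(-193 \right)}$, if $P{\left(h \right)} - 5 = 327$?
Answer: $51217$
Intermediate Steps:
$P{\left(h \right)} = 332$ ($P{\left(h \right)} = 5 + 327 = 332$)
$s{\left(p \right)} = 4 p^{2}$ ($s{\left(p \right)} = 2 p 2 p = 4 p^{2}$)
$\left(-98111 + P{\left(507 \right)}\right) + s{\left(-193 \right)} = \left(-98111 + 332\right) + 4 \left(-193\right)^{2} = -97779 + 4 \cdot 37249 = -97779 + 148996 = 51217$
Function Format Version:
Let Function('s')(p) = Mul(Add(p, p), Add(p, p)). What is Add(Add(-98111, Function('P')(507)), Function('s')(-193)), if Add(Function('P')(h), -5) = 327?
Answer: 51217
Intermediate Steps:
Function('P')(h) = 332 (Function('P')(h) = Add(5, 327) = 332)
Function('s')(p) = Mul(4, Pow(p, 2)) (Function('s')(p) = Mul(Mul(2, p), Mul(2, p)) = Mul(4, Pow(p, 2)))
Add(Add(-98111, Function('P')(507)), Function('s')(-193)) = Add(Add(-98111, 332), Mul(4, Pow(-193, 2))) = Add(-97779, Mul(4, 37249)) = Add(-97779, 148996) = 51217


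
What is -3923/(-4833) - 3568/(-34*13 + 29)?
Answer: 18864343/1996029 ≈ 9.4509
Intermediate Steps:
-3923/(-4833) - 3568/(-34*13 + 29) = -3923*(-1/4833) - 3568/(-442 + 29) = 3923/4833 - 3568/(-413) = 3923/4833 - 3568*(-1/413) = 3923/4833 + 3568/413 = 18864343/1996029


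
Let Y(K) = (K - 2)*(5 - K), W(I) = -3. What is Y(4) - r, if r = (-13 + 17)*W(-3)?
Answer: 14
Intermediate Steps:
r = -12 (r = (-13 + 17)*(-3) = 4*(-3) = -12)
Y(K) = (-2 + K)*(5 - K)
Y(4) - r = (-10 - 1*4² + 7*4) - 1*(-12) = (-10 - 1*16 + 28) + 12 = (-10 - 16 + 28) + 12 = 2 + 12 = 14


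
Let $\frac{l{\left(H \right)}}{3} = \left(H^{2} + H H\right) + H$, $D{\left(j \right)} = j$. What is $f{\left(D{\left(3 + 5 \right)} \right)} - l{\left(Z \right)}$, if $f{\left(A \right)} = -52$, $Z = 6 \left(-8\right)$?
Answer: $-13732$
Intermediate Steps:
$Z = -48$
$l{\left(H \right)} = 3 H + 6 H^{2}$ ($l{\left(H \right)} = 3 \left(\left(H^{2} + H H\right) + H\right) = 3 \left(\left(H^{2} + H^{2}\right) + H\right) = 3 \left(2 H^{2} + H\right) = 3 \left(H + 2 H^{2}\right) = 3 H + 6 H^{2}$)
$f{\left(D{\left(3 + 5 \right)} \right)} - l{\left(Z \right)} = -52 - 3 \left(-48\right) \left(1 + 2 \left(-48\right)\right) = -52 - 3 \left(-48\right) \left(1 - 96\right) = -52 - 3 \left(-48\right) \left(-95\right) = -52 - 13680 = -13732$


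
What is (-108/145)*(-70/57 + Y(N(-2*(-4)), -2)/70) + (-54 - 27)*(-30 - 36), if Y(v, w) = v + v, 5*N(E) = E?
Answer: 2577864834/482125 ≈ 5346.9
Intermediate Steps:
N(E) = E/5
Y(v, w) = 2*v
(-108/145)*(-70/57 + Y(N(-2*(-4)), -2)/70) + (-54 - 27)*(-30 - 36) = (-108/145)*(-70/57 + (2*((-2*(-4))/5))/70) + (-54 - 27)*(-30 - 36) = (-108*1/145)*(-70*1/57 + (2*((1/5)*8))*(1/70)) - 81*(-66) = -108*(-70/57 + (2*(8/5))*(1/70))/145 + 5346 = -108*(-70/57 + (16/5)*(1/70))/145 + 5346 = -108*(-70/57 + 8/175)/145 + 5346 = -108/145*(-11794/9975) + 5346 = 424584/482125 + 5346 = 2577864834/482125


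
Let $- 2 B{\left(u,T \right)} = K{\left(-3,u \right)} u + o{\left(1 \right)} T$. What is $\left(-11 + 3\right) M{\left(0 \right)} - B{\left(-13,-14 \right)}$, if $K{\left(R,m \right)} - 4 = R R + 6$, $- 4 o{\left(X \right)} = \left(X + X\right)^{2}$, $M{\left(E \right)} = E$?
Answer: $- \frac{233}{2} \approx -116.5$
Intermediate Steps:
$o{\left(X \right)} = - X^{2}$ ($o{\left(X \right)} = - \frac{\left(X + X\right)^{2}}{4} = - \frac{\left(2 X\right)^{2}}{4} = - \frac{4 X^{2}}{4} = - X^{2}$)
$K{\left(R,m \right)} = 10 + R^{2}$ ($K{\left(R,m \right)} = 4 + \left(R R + 6\right) = 4 + \left(R^{2} + 6\right) = 4 + \left(6 + R^{2}\right) = 10 + R^{2}$)
$B{\left(u,T \right)} = \frac{T}{2} - \frac{19 u}{2}$ ($B{\left(u,T \right)} = - \frac{\left(10 + \left(-3\right)^{2}\right) u + - 1^{2} T}{2} = - \frac{\left(10 + 9\right) u + \left(-1\right) 1 T}{2} = - \frac{19 u - T}{2} = - \frac{- T + 19 u}{2} = \frac{T}{2} - \frac{19 u}{2}$)
$\left(-11 + 3\right) M{\left(0 \right)} - B{\left(-13,-14 \right)} = \left(-11 + 3\right) 0 - \left(\frac{1}{2} \left(-14\right) - - \frac{247}{2}\right) = \left(-8\right) 0 - \left(-7 + \frac{247}{2}\right) = 0 - \frac{233}{2} = - \frac{233}{2}$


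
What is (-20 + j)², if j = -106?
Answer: 15876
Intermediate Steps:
(-20 + j)² = (-20 - 106)² = (-126)² = 15876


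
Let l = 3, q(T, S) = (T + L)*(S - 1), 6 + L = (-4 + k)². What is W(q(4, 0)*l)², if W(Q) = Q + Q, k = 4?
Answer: 144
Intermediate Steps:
L = -6 (L = -6 + (-4 + 4)² = -6 + 0² = -6 + 0 = -6)
q(T, S) = (-1 + S)*(-6 + T) (q(T, S) = (T - 6)*(S - 1) = (-6 + T)*(-1 + S) = (-1 + S)*(-6 + T))
W(Q) = 2*Q
W(q(4, 0)*l)² = (2*((6 - 1*4 - 6*0 + 0*4)*3))² = (2*((6 - 4 + 0 + 0)*3))² = (2*(2*3))² = (2*6)² = 12² = 144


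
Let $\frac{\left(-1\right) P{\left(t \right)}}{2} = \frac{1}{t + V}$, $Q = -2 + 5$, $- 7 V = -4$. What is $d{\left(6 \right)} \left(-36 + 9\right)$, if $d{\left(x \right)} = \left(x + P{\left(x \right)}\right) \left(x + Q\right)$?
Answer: $- \frac{31833}{23} \approx -1384.0$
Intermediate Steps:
$V = \frac{4}{7}$ ($V = \left(- \frac{1}{7}\right) \left(-4\right) = \frac{4}{7} \approx 0.57143$)
$Q = 3$
$P{\left(t \right)} = - \frac{2}{\frac{4}{7} + t}$ ($P{\left(t \right)} = - \frac{2}{t + \frac{4}{7}} = - \frac{2}{\frac{4}{7} + t}$)
$d{\left(x \right)} = \left(3 + x\right) \left(x - \frac{14}{4 + 7 x}\right)$ ($d{\left(x \right)} = \left(x - \frac{14}{4 + 7 x}\right) \left(x + 3\right) = \left(x - \frac{14}{4 + 7 x}\right) \left(3 + x\right) = \left(3 + x\right) \left(x - \frac{14}{4 + 7 x}\right)$)
$d{\left(6 \right)} \left(-36 + 9\right) = \frac{-42 - 84 + 6 \left(3 + 6\right) \left(4 + 7 \cdot 6\right)}{4 + 7 \cdot 6} \left(-36 + 9\right) = \frac{-42 - 84 + 6 \cdot 9 \left(4 + 42\right)}{4 + 42} \left(-27\right) = \frac{-42 - 84 + 6 \cdot 9 \cdot 46}{46} \left(-27\right) = \frac{-42 - 84 + 2484}{46} \left(-27\right) = \frac{1}{46} \cdot 2358 \left(-27\right) = \frac{1179}{23} \left(-27\right) = - \frac{31833}{23}$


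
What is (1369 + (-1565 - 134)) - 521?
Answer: -851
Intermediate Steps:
(1369 + (-1565 - 134)) - 521 = (1369 - 1699) - 521 = -330 - 521 = -851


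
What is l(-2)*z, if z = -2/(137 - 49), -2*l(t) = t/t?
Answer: 1/88 ≈ 0.011364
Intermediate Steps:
l(t) = -½ (l(t) = -t/(2*t) = -½*1 = -½)
z = -1/44 (z = -2/88 = (1/88)*(-2) = -1/44 ≈ -0.022727)
l(-2)*z = -½*(-1/44) = 1/88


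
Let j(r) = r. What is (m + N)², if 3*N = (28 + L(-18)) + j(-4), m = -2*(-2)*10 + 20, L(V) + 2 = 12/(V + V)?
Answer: 366025/81 ≈ 4518.8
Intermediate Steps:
L(V) = -2 + 6/V (L(V) = -2 + 12/(V + V) = -2 + 12/(2*V) = -2 + (1/(2*V))*12 = -2 + 6/V)
m = 60 (m = 4*10 + 20 = 40 + 20 = 60)
N = 65/9 (N = ((28 + (-2 + 6/(-18))) - 4)/3 = ((28 + (-2 + 6*(-1/18))) - 4)/3 = ((28 + (-2 - ⅓)) - 4)/3 = ((28 - 7/3) - 4)/3 = (77/3 - 4)/3 = (⅓)*(65/3) = 65/9 ≈ 7.2222)
(m + N)² = (60 + 65/9)² = (605/9)² = 366025/81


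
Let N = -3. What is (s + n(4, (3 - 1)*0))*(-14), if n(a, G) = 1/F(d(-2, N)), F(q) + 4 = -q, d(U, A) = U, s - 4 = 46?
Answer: -693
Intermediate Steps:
s = 50 (s = 4 + 46 = 50)
F(q) = -4 - q
n(a, G) = -½ (n(a, G) = 1/(-4 - 1*(-2)) = 1/(-4 + 2) = 1/(-2) = -½)
(s + n(4, (3 - 1)*0))*(-14) = (50 - ½)*(-14) = (99/2)*(-14) = -693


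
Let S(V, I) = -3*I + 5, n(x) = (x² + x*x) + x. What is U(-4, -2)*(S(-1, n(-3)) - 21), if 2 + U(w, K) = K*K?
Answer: -122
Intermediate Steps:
U(w, K) = -2 + K² (U(w, K) = -2 + K*K = -2 + K²)
n(x) = x + 2*x² (n(x) = (x² + x²) + x = 2*x² + x = x + 2*x²)
S(V, I) = 5 - 3*I
U(-4, -2)*(S(-1, n(-3)) - 21) = (-2 + (-2)²)*((5 - (-9)*(1 + 2*(-3))) - 21) = (-2 + 4)*((5 - (-9)*(1 - 6)) - 21) = 2*((5 - (-9)*(-5)) - 21) = 2*((5 - 3*15) - 21) = 2*((5 - 45) - 21) = 2*(-40 - 21) = 2*(-61) = -122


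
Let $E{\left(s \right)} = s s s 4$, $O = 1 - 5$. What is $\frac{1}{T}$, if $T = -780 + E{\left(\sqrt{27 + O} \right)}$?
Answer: $- \frac{195}{103432} - \frac{23 \sqrt{23}}{103432} \approx -0.0029517$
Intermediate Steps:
$O = -4$ ($O = 1 - 5 = -4$)
$E{\left(s \right)} = 4 s^{3}$ ($E{\left(s \right)} = s^{2} s 4 = s^{3} \cdot 4 = 4 s^{3}$)
$T = -780 + 92 \sqrt{23}$ ($T = -780 + 4 \left(\sqrt{27 - 4}\right)^{3} = -780 + 4 \left(\sqrt{23}\right)^{3} = -780 + 4 \cdot 23 \sqrt{23} = -780 + 92 \sqrt{23} \approx -338.78$)
$\frac{1}{T} = \frac{1}{-780 + 92 \sqrt{23}}$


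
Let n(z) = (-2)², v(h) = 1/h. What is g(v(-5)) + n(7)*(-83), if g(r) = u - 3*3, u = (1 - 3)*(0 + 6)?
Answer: -353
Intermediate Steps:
u = -12 (u = -2*6 = -12)
v(h) = 1/h
n(z) = 4
g(r) = -21 (g(r) = -12 - 3*3 = -12 - 9 = -21)
g(v(-5)) + n(7)*(-83) = -21 + 4*(-83) = -21 - 332 = -353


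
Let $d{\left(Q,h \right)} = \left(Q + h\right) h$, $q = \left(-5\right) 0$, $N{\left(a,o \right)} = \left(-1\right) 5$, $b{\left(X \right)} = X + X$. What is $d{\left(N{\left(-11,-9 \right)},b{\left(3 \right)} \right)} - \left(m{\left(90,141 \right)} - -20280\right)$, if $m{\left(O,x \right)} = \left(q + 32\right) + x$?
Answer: $-20447$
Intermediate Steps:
$b{\left(X \right)} = 2 X$
$N{\left(a,o \right)} = -5$
$q = 0$
$m{\left(O,x \right)} = 32 + x$ ($m{\left(O,x \right)} = \left(0 + 32\right) + x = 32 + x$)
$d{\left(Q,h \right)} = h \left(Q + h\right)$
$d{\left(N{\left(-11,-9 \right)},b{\left(3 \right)} \right)} - \left(m{\left(90,141 \right)} - -20280\right) = 2 \cdot 3 \left(-5 + 2 \cdot 3\right) - \left(\left(32 + 141\right) - -20280\right) = 6 \left(-5 + 6\right) - \left(173 + 20280\right) = 6 \cdot 1 - 20453 = 6 - 20453 = -20447$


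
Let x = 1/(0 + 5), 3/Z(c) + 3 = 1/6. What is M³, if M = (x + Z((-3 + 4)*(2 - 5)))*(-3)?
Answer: 10503459/614125 ≈ 17.103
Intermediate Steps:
Z(c) = -18/17 (Z(c) = 3/(-3 + 1/6) = 3/(-3 + ⅙) = 3/(-17/6) = 3*(-6/17) = -18/17)
x = ⅕ (x = 1/5 = ⅕ ≈ 0.20000)
M = 219/85 (M = (⅕ - 18/17)*(-3) = -73/85*(-3) = 219/85 ≈ 2.5765)
M³ = (219/85)³ = 10503459/614125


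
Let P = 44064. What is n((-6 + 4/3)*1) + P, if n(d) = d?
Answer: 132178/3 ≈ 44059.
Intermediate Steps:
n((-6 + 4/3)*1) + P = (-6 + 4/3)*1 + 44064 = -14/3*1 + 44064 = -14/3 + 44064 = 132178/3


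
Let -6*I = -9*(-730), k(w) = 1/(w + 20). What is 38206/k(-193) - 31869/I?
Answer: -2412507247/365 ≈ -6.6096e+6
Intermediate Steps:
k(w) = 1/(20 + w)
I = -1095 (I = -(-3)*(-730)/2 = -⅙*6570 = -1095)
38206/k(-193) - 31869/I = 38206/(1/(20 - 193)) - 31869/(-1095) = 38206/(1/(-173)) - 31869*(-1/1095) = 38206/(-1/173) + 10623/365 = 38206*(-173) + 10623/365 = -6609638 + 10623/365 = -2412507247/365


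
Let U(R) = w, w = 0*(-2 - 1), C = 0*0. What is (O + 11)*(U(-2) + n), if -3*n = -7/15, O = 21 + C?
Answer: 224/45 ≈ 4.9778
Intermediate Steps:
C = 0
O = 21 (O = 21 + 0 = 21)
n = 7/45 (n = -(-7)/(3*15) = -⅓*(-7/15) = 7/45 ≈ 0.15556)
w = 0 (w = 0*(-3) = 0)
U(R) = 0
(O + 11)*(U(-2) + n) = (21 + 11)*(0 + 7/45) = 32*(7/45) = 224/45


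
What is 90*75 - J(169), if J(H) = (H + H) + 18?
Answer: 6394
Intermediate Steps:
J(H) = 18 + 2*H (J(H) = 2*H + 18 = 18 + 2*H)
90*75 - J(169) = 90*75 - (18 + 2*169) = 6750 - (18 + 338) = 6750 - 1*356 = 6750 - 356 = 6394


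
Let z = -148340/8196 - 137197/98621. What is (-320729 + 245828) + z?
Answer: -15139515282967/202074429 ≈ -74921.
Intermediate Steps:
z = -3938476438/202074429 (z = -148340*1/8196 - 137197*1/98621 = -37085/2049 - 137197/98621 = -3938476438/202074429 ≈ -19.490)
(-320729 + 245828) + z = (-320729 + 245828) - 3938476438/202074429 = -74901 - 3938476438/202074429 = -15139515282967/202074429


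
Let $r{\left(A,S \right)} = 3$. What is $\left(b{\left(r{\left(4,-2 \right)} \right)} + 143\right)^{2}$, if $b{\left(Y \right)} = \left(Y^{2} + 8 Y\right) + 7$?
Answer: $33489$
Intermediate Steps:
$b{\left(Y \right)} = 7 + Y^{2} + 8 Y$
$\left(b{\left(r{\left(4,-2 \right)} \right)} + 143\right)^{2} = \left(\left(7 + 3^{2} + 8 \cdot 3\right) + 143\right)^{2} = \left(\left(7 + 9 + 24\right) + 143\right)^{2} = \left(40 + 143\right)^{2} = 183^{2} = 33489$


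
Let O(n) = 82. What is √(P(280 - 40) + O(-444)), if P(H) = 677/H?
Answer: √305355/60 ≈ 9.2098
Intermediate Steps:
√(P(280 - 40) + O(-444)) = √(677/(280 - 40) + 82) = √(677/240 + 82) = √(20357/240) = √305355/60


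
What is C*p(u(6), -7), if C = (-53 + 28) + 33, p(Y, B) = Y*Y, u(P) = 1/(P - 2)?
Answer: 1/2 ≈ 0.50000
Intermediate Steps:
u(P) = 1/(-2 + P)
p(Y, B) = Y**2
C = 8 (C = -25 + 33 = 8)
C*p(u(6), -7) = 8*(1/(-2 + 6))**2 = 8*(1/4)**2 = 8*(1/16) = 1/2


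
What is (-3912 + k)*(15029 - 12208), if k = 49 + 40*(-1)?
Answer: -11010363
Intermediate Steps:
k = 9 (k = 49 - 40 = 9)
(-3912 + k)*(15029 - 12208) = (-3912 + 9)*(15029 - 12208) = -3903*2821 = -11010363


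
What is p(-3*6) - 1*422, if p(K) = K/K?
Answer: -421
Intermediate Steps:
p(K) = 1
p(-3*6) - 1*422 = 1 - 1*422 = 1 - 422 = -421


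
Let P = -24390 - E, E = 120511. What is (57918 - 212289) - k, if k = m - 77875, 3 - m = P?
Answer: -221400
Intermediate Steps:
P = -144901 (P = -24390 - 1*120511 = -24390 - 120511 = -144901)
m = 144904 (m = 3 - 1*(-144901) = 3 + 144901 = 144904)
k = 67029 (k = 144904 - 77875 = 67029)
(57918 - 212289) - k = (57918 - 212289) - 1*67029 = -154371 - 67029 = -221400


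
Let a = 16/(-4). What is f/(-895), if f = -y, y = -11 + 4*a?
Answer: -27/895 ≈ -0.030168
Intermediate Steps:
a = -4 (a = 16*(-1/4) = -4)
y = -27 (y = -11 + 4*(-4) = -11 - 16 = -27)
f = 27 (f = -1*(-27) = 27)
f/(-895) = 27/(-895) = 27*(-1/895) = -27/895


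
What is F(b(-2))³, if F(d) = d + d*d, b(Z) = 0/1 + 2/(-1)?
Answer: 8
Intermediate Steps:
b(Z) = -2 (b(Z) = 0*1 + 2*(-1) = 0 - 2 = -2)
F(d) = d + d²
F(b(-2))³ = (-2*(1 - 2))³ = (-2*(-1))³ = 2³ = 8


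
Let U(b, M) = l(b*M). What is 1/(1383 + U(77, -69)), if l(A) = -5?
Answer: 1/1378 ≈ 0.00072569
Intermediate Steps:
U(b, M) = -5
1/(1383 + U(77, -69)) = 1/(1383 - 5) = 1/1378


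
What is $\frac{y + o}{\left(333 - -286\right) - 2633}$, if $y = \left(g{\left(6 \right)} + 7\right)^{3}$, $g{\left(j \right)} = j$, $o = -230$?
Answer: $- \frac{1967}{2014} \approx -0.97666$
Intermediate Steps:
$y = 2197$ ($y = \left(6 + 7\right)^{3} = 13^{3} = 2197$)
$\frac{y + o}{\left(333 - -286\right) - 2633} = \frac{2197 - 230}{\left(333 - -286\right) - 2633} = \frac{1967}{\left(333 + 286\right) - 2633} = \frac{1967}{619 - 2633} = \frac{1967}{-2014} = 1967 \left(- \frac{1}{2014}\right) = - \frac{1967}{2014}$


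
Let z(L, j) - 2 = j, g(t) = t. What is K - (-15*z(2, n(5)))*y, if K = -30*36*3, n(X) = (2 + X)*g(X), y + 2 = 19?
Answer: 6195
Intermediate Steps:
y = 17 (y = -2 + 19 = 17)
n(X) = X*(2 + X) (n(X) = (2 + X)*X = X*(2 + X))
z(L, j) = 2 + j
K = -3240 (K = -1080*3 = -3240)
K - (-15*z(2, n(5)))*y = -3240 - (-15*(2 + 5*(2 + 5)))*17 = -3240 - (-15*(2 + 5*7))*17 = -3240 - (-15*(2 + 35))*17 = -3240 - (-15*37)*17 = -3240 - (-555)*17 = -3240 - 1*(-9435) = -3240 + 9435 = 6195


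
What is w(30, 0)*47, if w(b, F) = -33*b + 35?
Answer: -44885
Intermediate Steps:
w(b, F) = 35 - 33*b
w(30, 0)*47 = (35 - 33*30)*47 = (35 - 990)*47 = -955*47 = -44885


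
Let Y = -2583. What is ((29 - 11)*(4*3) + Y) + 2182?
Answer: -185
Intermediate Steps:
((29 - 11)*(4*3) + Y) + 2182 = ((29 - 11)*(4*3) - 2583) + 2182 = (18*12 - 2583) + 2182 = (216 - 2583) + 2182 = -2367 + 2182 = -185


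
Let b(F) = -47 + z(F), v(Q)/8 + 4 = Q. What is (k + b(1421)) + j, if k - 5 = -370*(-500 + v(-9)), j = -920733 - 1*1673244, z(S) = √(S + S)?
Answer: -2370539 + 7*√58 ≈ -2.3705e+6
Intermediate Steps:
v(Q) = -32 + 8*Q
z(S) = √2*√S (z(S) = √(2*S) = √2*√S)
b(F) = -47 + √2*√F
j = -2593977 (j = -920733 - 1673244 = -2593977)
k = 223485 (k = 5 - 370*(-500 + (-32 + 8*(-9))) = 5 - 370*(-500 + (-32 - 72)) = 5 - 370*(-500 - 104) = 5 - 370*(-604) = 5 + 223480 = 223485)
(k + b(1421)) + j = (223485 + (-47 + √2*√1421)) - 2593977 = (223485 + (-47 + √2*(7*√29))) - 2593977 = (223485 + (-47 + 7*√58)) - 2593977 = (223438 + 7*√58) - 2593977 = -2370539 + 7*√58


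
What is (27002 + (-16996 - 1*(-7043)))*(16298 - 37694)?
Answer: -364780404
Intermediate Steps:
(27002 + (-16996 - 1*(-7043)))*(16298 - 37694) = (27002 + (-16996 + 7043))*(-21396) = (27002 - 9953)*(-21396) = 17049*(-21396) = -364780404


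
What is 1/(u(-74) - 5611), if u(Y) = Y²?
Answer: -1/135 ≈ -0.0074074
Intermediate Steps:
1/(u(-74) - 5611) = 1/((-74)² - 5611) = 1/(5476 - 5611) = 1/(-135) = -1/135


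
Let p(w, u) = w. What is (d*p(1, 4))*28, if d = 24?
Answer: 672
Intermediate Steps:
(d*p(1, 4))*28 = (24*1)*28 = 24*28 = 672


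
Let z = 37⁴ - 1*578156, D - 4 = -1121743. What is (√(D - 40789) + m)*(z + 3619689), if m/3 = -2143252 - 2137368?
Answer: -63126654150840 + 19662776*I*√72658 ≈ -6.3127e+13 + 5.3001e+9*I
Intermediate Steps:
D = -1121739 (D = 4 - 1121743 = -1121739)
z = 1296005 (z = 1874161 - 578156 = 1296005)
m = -12841860 (m = 3*(-2143252 - 2137368) = 3*(-4280620) = -12841860)
(√(D - 40789) + m)*(z + 3619689) = (√(-1121739 - 40789) - 12841860)*(1296005 + 3619689) = (√(-1162528) - 12841860)*4915694 = (4*I*√72658 - 12841860)*4915694 = (-12841860 + 4*I*√72658)*4915694 = -63126654150840 + 19662776*I*√72658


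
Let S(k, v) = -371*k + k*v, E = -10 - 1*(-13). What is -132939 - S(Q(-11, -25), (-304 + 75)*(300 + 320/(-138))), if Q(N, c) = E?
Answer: 1671662/23 ≈ 72681.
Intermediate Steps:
E = 3 (E = -10 + 13 = 3)
Q(N, c) = 3
-132939 - S(Q(-11, -25), (-304 + 75)*(300 + 320/(-138))) = -132939 - 3*(-371 + (-304 + 75)*(300 + 320/(-138))) = -132939 - 3*(-371 - 229*(300 + 320*(-1/138))) = -132939 - 3*(-371 - 229*(300 - 160/69)) = -132939 - 3*(-371 - 229*20540/69) = -132939 - 3*(-371 - 4703660/69) = -132939 - 3*(-4729259)/69 = -132939 - 1*(-4729259/23) = -132939 + 4729259/23 = 1671662/23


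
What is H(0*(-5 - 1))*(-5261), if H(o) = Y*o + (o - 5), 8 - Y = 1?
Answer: 26305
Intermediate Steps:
Y = 7 (Y = 8 - 1*1 = 8 - 1 = 7)
H(o) = -5 + 8*o (H(o) = 7*o + (o - 5) = 7*o + (-5 + o) = -5 + 8*o)
H(0*(-5 - 1))*(-5261) = (-5 + 8*(0*(-5 - 1)))*(-5261) = (-5 + 8*(0*(-6)))*(-5261) = (-5 + 8*0)*(-5261) = (-5 + 0)*(-5261) = -5*(-5261) = 26305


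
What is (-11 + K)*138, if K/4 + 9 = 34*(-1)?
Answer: -25254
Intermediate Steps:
K = -172 (K = -36 + 4*(34*(-1)) = -36 + 4*(-34) = -36 - 136 = -172)
(-11 + K)*138 = (-11 - 172)*138 = -183*138 = -25254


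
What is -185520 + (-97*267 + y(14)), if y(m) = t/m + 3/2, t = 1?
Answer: -1479922/7 ≈ -2.1142e+5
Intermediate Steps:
y(m) = 3/2 + 1/m (y(m) = 1/m + 3/2 = 3/2 + 1/m)
-185520 + (-97*267 + y(14)) = -185520 + (-97*267 + (3/2 + 1/14)) = -185520 + (-25899 + (3/2 + 1/14)) = -185520 + (-25899 + 11/7) = -185520 - 181282/7 = -1479922/7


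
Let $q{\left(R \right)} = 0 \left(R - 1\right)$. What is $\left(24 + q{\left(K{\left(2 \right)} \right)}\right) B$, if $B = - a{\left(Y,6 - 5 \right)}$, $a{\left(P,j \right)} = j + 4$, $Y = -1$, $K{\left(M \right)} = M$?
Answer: $-120$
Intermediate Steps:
$a{\left(P,j \right)} = 4 + j$
$q{\left(R \right)} = 0$ ($q{\left(R \right)} = 0 \left(-1 + R\right) = 0$)
$B = -5$ ($B = - (4 + \left(6 - 5\right)) = - (4 + 1) = \left(-1\right) 5 = -5$)
$\left(24 + q{\left(K{\left(2 \right)} \right)}\right) B = \left(24 + 0\right) \left(-5\right) = 24 \left(-5\right) = -120$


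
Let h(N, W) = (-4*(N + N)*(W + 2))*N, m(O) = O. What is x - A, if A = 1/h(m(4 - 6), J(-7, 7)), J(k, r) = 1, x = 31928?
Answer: 3065089/96 ≈ 31928.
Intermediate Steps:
h(N, W) = -8*N²*(2 + W) (h(N, W) = (-4*2*N*(2 + W))*N = (-8*N*(2 + W))*N = -8*N²*(2 + W))
A = -1/96 (A = 1/(8*(4 - 6)²*(-2 - 1*1)) = 1/(8*(-2)²*(-2 - 1)) = 1/(8*4*(-3)) = 1/(-96) = -1/96 ≈ -0.010417)
x - A = 31928 - 1*(-1/96) = 31928 + 1/96 = 3065089/96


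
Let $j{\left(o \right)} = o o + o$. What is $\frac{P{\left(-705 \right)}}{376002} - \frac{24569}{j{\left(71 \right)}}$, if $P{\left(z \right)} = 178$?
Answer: $- \frac{513171289}{106784568} \approx -4.8057$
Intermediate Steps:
$j{\left(o \right)} = o + o^{2}$ ($j{\left(o \right)} = o^{2} + o = o + o^{2}$)
$\frac{P{\left(-705 \right)}}{376002} - \frac{24569}{j{\left(71 \right)}} = \frac{178}{376002} - \frac{24569}{71 \left(1 + 71\right)} = 178 \cdot \frac{1}{376002} - \frac{24569}{71 \cdot 72} = \frac{89}{188001} - \frac{24569}{5112} = - \frac{513171289}{106784568}$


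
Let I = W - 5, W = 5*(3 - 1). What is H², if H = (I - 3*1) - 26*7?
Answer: 32400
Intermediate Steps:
W = 10 (W = 5*2 = 10)
I = 5 (I = 10 - 5 = 5)
H = -180 (H = (5 - 3*1) - 26*7 = (5 - 3) - 182 = 2 - 182 = -180)
H² = (-180)² = 32400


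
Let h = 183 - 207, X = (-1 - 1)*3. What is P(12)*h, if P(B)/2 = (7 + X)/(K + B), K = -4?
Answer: -6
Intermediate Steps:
X = -6 (X = -2*3 = -6)
h = -24
P(B) = 2/(-4 + B) (P(B) = 2*((7 - 6)/(-4 + B)) = 2*(1/(-4 + B)) = 2/(-4 + B))
P(12)*h = (2/(-4 + 12))*(-24) = (2/8)*(-24) = (2*(⅛))*(-24) = (¼)*(-24) = -6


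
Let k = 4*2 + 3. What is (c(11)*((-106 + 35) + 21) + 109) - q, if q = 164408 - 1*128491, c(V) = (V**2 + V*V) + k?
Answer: -48458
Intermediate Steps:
k = 11 (k = 8 + 3 = 11)
c(V) = 11 + 2*V**2 (c(V) = (V**2 + V*V) + 11 = (V**2 + V**2) + 11 = 2*V**2 + 11 = 11 + 2*V**2)
q = 35917 (q = 164408 - 128491 = 35917)
(c(11)*((-106 + 35) + 21) + 109) - q = ((11 + 2*11**2)*((-106 + 35) + 21) + 109) - 1*35917 = ((11 + 2*121)*(-71 + 21) + 109) - 35917 = ((11 + 242)*(-50) + 109) - 35917 = (253*(-50) + 109) - 35917 = (-12650 + 109) - 35917 = -12541 - 35917 = -48458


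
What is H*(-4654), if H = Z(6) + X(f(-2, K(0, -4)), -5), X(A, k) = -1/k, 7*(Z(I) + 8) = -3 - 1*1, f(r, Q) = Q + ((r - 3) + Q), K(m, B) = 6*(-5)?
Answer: 1363622/35 ≈ 38961.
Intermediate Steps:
K(m, B) = -30
f(r, Q) = -3 + r + 2*Q (f(r, Q) = Q + ((-3 + r) + Q) = Q + (-3 + Q + r) = -3 + r + 2*Q)
Z(I) = -60/7 (Z(I) = -8 + (-3 - 1*1)/7 = -8 + (-3 - 1)/7 = -8 + (⅐)*(-4) = -8 - 4/7 = -60/7)
H = -293/35 (H = -60/7 - 1/(-5) = -60/7 - 1*(-⅕) = -60/7 + ⅕ = -293/35 ≈ -8.3714)
H*(-4654) = -293/35*(-4654) = 1363622/35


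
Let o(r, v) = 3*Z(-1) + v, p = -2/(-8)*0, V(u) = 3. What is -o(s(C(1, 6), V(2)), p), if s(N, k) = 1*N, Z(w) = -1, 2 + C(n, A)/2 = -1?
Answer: 3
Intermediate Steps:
C(n, A) = -6 (C(n, A) = -4 + 2*(-1) = -4 - 2 = -6)
p = 0 (p = -2*(-1/8)*0 = (1/4)*0 = 0)
s(N, k) = N
o(r, v) = -3 + v (o(r, v) = 3*(-1) + v = -3 + v)
-o(s(C(1, 6), V(2)), p) = -(-3 + 0) = -1*(-3) = 3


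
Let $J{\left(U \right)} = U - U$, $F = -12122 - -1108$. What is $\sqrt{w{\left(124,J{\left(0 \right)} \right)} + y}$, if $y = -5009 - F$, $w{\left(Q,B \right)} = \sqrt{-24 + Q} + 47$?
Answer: $\sqrt{6062} \approx 77.859$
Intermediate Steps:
$F = -11014$ ($F = -12122 + 1108 = -11014$)
$J{\left(U \right)} = 0$
$w{\left(Q,B \right)} = 47 + \sqrt{-24 + Q}$
$y = 6005$ ($y = -5009 - -11014 = -5009 + 11014 = 6005$)
$\sqrt{w{\left(124,J{\left(0 \right)} \right)} + y} = \sqrt{\left(47 + \sqrt{-24 + 124}\right) + 6005} = \sqrt{\left(47 + \sqrt{100}\right) + 6005} = \sqrt{\left(47 + 10\right) + 6005} = \sqrt{57 + 6005} = \sqrt{6062}$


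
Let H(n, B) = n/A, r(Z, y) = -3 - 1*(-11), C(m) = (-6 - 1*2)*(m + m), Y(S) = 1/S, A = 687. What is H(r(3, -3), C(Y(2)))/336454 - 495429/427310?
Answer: -57257693411881/49385049527190 ≈ -1.1594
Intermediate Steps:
Y(S) = 1/S
C(m) = -16*m (C(m) = (-6 - 2)*(2*m) = -16*m)
r(Z, y) = 8 (r(Z, y) = -3 + 11 = 8)
H(n, B) = n/687
H(r(3, -3), C(Y(2)))/336454 - 495429/427310 = ((1/687)*8)/336454 - 495429/427310 = (8/687)*(1/336454) - 495429*1/427310 = 4/115571949 - 495429/427310 = -57257693411881/49385049527190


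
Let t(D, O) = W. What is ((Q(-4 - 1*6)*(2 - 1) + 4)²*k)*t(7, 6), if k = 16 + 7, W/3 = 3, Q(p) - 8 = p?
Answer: 828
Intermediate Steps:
Q(p) = 8 + p
W = 9 (W = 3*3 = 9)
t(D, O) = 9
k = 23
((Q(-4 - 1*6)*(2 - 1) + 4)²*k)*t(7, 6) = (((8 + (-4 - 1*6))*(2 - 1) + 4)²*23)*9 = (((8 + (-4 - 6))*1 + 4)²*23)*9 = (((8 - 10)*1 + 4)²*23)*9 = ((-2*1 + 4)²*23)*9 = ((-2 + 4)²*23)*9 = (2²*23)*9 = (4*23)*9 = 92*9 = 828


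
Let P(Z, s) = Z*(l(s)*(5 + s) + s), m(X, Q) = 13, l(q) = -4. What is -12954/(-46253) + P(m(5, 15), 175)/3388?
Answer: -283814353/156705164 ≈ -1.8111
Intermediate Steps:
P(Z, s) = Z*(-20 - 3*s) (P(Z, s) = Z*(-4*(5 + s) + s) = Z*((-20 - 4*s) + s) = Z*(-20 - 3*s))
-12954/(-46253) + P(m(5, 15), 175)/3388 = -12954/(-46253) + (13*(-20 - 3*175))/3388 = -12954*(-1/46253) + (13*(-20 - 525))*(1/3388) = 12954/46253 + (13*(-545))*(1/3388) = 12954/46253 - 7085*1/3388 = 12954/46253 - 7085/3388 = -283814353/156705164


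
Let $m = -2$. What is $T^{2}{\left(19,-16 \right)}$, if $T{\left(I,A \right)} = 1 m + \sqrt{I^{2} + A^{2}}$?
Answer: $\left(2 - \sqrt{617}\right)^{2} \approx 521.64$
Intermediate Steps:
$T{\left(I,A \right)} = -2 + \sqrt{A^{2} + I^{2}}$ ($T{\left(I,A \right)} = 1 \left(-2\right) + \sqrt{I^{2} + A^{2}} = -2 + \sqrt{A^{2} + I^{2}}$)
$T^{2}{\left(19,-16 \right)} = \left(-2 + \sqrt{\left(-16\right)^{2} + 19^{2}}\right)^{2} = \left(-2 + \sqrt{256 + 361}\right)^{2} = \left(-2 + \sqrt{617}\right)^{2}$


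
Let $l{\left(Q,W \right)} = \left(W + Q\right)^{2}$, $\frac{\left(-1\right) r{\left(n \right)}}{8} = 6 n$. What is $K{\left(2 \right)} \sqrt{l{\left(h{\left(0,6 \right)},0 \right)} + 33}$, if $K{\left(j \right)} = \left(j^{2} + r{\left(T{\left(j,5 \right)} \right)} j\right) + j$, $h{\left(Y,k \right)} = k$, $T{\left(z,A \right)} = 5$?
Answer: $- 474 \sqrt{69} \approx -3937.3$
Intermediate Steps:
$r{\left(n \right)} = - 48 n$ ($r{\left(n \right)} = - 8 \cdot 6 n = - 48 n$)
$l{\left(Q,W \right)} = \left(Q + W\right)^{2}$
$K{\left(j \right)} = j^{2} - 239 j$ ($K{\left(j \right)} = \left(j^{2} + \left(-48\right) 5 j\right) + j = \left(j^{2} - 240 j\right) + j = j^{2} - 239 j$)
$K{\left(2 \right)} \sqrt{l{\left(h{\left(0,6 \right)},0 \right)} + 33} = 2 \left(-239 + 2\right) \sqrt{\left(6 + 0\right)^{2} + 33} = 2 \left(-237\right) \sqrt{6^{2} + 33} = - 474 \sqrt{36 + 33} = - 474 \sqrt{69}$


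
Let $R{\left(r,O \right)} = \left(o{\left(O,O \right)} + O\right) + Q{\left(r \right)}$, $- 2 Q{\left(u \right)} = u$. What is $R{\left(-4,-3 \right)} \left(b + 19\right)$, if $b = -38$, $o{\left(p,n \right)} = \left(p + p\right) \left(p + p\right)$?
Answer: $-665$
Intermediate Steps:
$Q{\left(u \right)} = - \frac{u}{2}$
$o{\left(p,n \right)} = 4 p^{2}$ ($o{\left(p,n \right)} = 2 p 2 p = 4 p^{2}$)
$R{\left(r,O \right)} = O + 4 O^{2} - \frac{r}{2}$ ($R{\left(r,O \right)} = \left(4 O^{2} + O\right) - \frac{r}{2} = \left(O + 4 O^{2}\right) - \frac{r}{2} = O + 4 O^{2} - \frac{r}{2}$)
$R{\left(-4,-3 \right)} \left(b + 19\right) = \left(-3 + 4 \left(-3\right)^{2} - -2\right) \left(-38 + 19\right) = \left(-3 + 4 \cdot 9 + 2\right) \left(-19\right) = \left(-3 + 36 + 2\right) \left(-19\right) = 35 \left(-19\right) = -665$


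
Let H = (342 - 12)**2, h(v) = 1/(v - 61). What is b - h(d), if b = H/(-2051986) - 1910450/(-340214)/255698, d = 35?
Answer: -222700288625302/15266998748265173 ≈ -0.014587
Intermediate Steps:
h(v) = 1/(-61 + v)
H = 108900 (H = 330**2 = 108900)
b = -124598853565225/2348769038194642 (b = 108900/(-2051986) - 1910450/(-340214)/255698 = 108900*(-1/2051986) - 1910450*(-1/340214)*(1/255698) = -54450/1025993 + (50275/8953)*(1/255698) = -54450/1025993 + 50275/2289264194 = -124598853565225/2348769038194642 ≈ -0.053049)
b - h(d) = -124598853565225/2348769038194642 - 1/(-61 + 35) = -124598853565225/2348769038194642 - 1/(-26) = -124598853565225/2348769038194642 - 1*(-1/26) = -124598853565225/2348769038194642 + 1/26 = -222700288625302/15266998748265173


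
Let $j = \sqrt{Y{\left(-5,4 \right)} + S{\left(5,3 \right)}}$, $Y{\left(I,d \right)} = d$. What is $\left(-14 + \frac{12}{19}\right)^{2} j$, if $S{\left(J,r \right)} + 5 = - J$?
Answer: $\frac{64516 i \sqrt{6}}{361} \approx 437.76 i$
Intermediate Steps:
$S{\left(J,r \right)} = -5 - J$
$j = i \sqrt{6}$ ($j = \sqrt{4 - 10} = \sqrt{-6} = i \sqrt{6} \approx 2.4495 i$)
$\left(-14 + \frac{12}{19}\right)^{2} j = \left(-14 + \frac{12}{19}\right)^{2} i \sqrt{6} = \left(- \frac{254}{19}\right)^{2} i \sqrt{6} = \frac{64516 i \sqrt{6}}{361}$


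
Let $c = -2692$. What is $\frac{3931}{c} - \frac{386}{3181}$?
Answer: $- \frac{13543623}{8563252} \approx -1.5816$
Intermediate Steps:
$\frac{3931}{c} - \frac{386}{3181} = \frac{3931}{-2692} - \frac{386}{3181} = 3931 \left(- \frac{1}{2692}\right) - \frac{386}{3181} = - \frac{3931}{2692} - \frac{386}{3181} = - \frac{13543623}{8563252}$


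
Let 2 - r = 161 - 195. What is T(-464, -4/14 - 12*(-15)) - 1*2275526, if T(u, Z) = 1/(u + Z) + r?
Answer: -4528225107/1990 ≈ -2.2755e+6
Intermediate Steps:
r = 36 (r = 2 - (161 - 195) = 2 - 1*(-34) = 2 + 34 = 36)
T(u, Z) = 36 + 1/(Z + u) (T(u, Z) = 1/(u + Z) + 36 = 1/(Z + u) + 36 = 36 + 1/(Z + u))
T(-464, -4/14 - 12*(-15)) - 1*2275526 = (1 + 36*(-4/14 - 12*(-15)) + 36*(-464))/((-4/14 - 12*(-15)) - 464) - 1*2275526 = (1 + 36*(-4*1/14 + 180) - 16704)/((-4*1/14 + 180) - 464) - 2275526 = (1 + 36*(-2/7 + 180) - 16704)/((-2/7 + 180) - 464) - 2275526 = (1 + 36*(1258/7) - 16704)/(1258/7 - 464) - 2275526 = (1 + 45288/7 - 16704)/(-1990/7) - 2275526 = -7/1990*(-71633/7) - 2275526 = 71633/1990 - 2275526 = -4528225107/1990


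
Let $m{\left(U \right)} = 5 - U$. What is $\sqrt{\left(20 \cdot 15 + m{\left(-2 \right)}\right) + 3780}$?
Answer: $\sqrt{4087} \approx 63.93$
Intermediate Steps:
$\sqrt{\left(20 \cdot 15 + m{\left(-2 \right)}\right) + 3780} = \sqrt{\left(20 \cdot 15 + \left(5 - -2\right)\right) + 3780} = \sqrt{\left(300 + \left(5 + 2\right)\right) + 3780} = \sqrt{\left(300 + 7\right) + 3780} = \sqrt{307 + 3780} = \sqrt{4087}$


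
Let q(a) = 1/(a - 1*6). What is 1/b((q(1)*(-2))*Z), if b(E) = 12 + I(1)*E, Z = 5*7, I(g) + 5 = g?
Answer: -1/44 ≈ -0.022727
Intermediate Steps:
I(g) = -5 + g
q(a) = 1/(-6 + a) (q(a) = 1/(a - 6) = 1/(-6 + a))
Z = 35
b(E) = 12 - 4*E (b(E) = 12 + (-5 + 1)*E = 12 - 4*E)
1/b((q(1)*(-2))*Z) = 1/(12 - 4*-2/(-6 + 1)*35) = 1/(12 - 4*-2/(-5)*35) = 1/(12 - 4*(-⅕*(-2))*35) = 1/(12 - 8*35/5) = 1/(12 - 4*14) = 1/(12 - 56) = 1/(-44) = -1/44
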